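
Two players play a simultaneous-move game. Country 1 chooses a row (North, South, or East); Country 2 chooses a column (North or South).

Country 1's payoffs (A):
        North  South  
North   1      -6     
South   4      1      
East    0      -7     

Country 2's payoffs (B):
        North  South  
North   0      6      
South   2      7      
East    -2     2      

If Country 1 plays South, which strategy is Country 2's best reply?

South

With Country 1 fixed at South, Country 2's payoffs are: North → 2, South → 7.
The maximum is 7, achieved by South.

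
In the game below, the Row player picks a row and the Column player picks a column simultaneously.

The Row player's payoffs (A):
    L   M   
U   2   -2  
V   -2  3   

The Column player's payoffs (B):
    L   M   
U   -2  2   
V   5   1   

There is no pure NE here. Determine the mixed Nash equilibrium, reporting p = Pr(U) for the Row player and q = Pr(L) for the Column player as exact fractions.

Each player's mixing probability is pinned down by making the *other* player indifferent.
The Column player indifferent between L and M: p·(-2) + (1−p)·5 = p·2 + (1−p)·1 ⟹ 5 + (-7)p = 1 + 1p ⟹ p = 1/2.
The Row player indifferent between U and V: q·2 + (1−q)·(-2) = q·(-2) + (1−q)·3 ⟹ (-2) + 4q = 3 + (-5)q ⟹ q = 5/9.

p = 1/2, q = 5/9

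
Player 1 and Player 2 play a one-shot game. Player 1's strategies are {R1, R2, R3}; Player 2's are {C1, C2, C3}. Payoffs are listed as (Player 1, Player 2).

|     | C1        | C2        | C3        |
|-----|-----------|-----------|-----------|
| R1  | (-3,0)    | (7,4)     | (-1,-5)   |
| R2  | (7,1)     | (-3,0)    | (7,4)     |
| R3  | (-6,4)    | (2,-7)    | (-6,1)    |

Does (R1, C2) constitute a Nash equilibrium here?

Yes

Holding Player 2 at C2: Player 1 gets 7 from R1, versus -3 from R2, 2 from R3. No profitable deviation for Player 1.
Holding Player 1 at R1: Player 2 gets 4 from C2, versus 0 from C1, -5 from C3. No profitable deviation for Player 2 either.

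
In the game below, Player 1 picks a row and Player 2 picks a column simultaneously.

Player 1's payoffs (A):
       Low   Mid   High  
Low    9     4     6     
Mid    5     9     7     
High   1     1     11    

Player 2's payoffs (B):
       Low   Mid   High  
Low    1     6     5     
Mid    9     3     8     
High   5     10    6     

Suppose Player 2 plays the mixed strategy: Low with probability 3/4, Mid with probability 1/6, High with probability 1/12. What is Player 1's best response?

Player 1's best reply maximizes expected payoff against the mix.
Low: (3/4)·9 + (1/6)·4 + (1/12)·6 = 95/12
Mid: (3/4)·5 + (1/6)·9 + (1/12)·7 = 35/6
High: (3/4)·1 + (1/6)·1 + (1/12)·11 = 11/6
Highest expected payoff is 95/12, from Low.

Low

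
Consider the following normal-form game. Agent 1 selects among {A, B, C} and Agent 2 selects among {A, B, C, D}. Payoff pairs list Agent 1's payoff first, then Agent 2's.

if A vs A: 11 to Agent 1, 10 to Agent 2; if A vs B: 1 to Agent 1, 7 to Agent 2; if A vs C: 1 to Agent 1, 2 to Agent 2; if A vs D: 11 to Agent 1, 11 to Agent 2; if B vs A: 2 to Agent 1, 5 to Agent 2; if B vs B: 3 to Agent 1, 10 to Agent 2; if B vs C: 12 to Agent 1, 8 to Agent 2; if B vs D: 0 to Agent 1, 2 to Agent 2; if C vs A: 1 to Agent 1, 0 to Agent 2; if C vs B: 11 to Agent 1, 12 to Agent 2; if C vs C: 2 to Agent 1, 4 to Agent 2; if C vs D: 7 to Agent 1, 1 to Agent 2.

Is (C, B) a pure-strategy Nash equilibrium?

Holding Agent 2 at B: Agent 1 gets 11 from C, versus 1 from A, 3 from B. No profitable deviation for Agent 1.
Holding Agent 1 at C: Agent 2 gets 12 from B, versus 0 from A, 4 from C, 1 from D. No profitable deviation for Agent 2 either.

Yes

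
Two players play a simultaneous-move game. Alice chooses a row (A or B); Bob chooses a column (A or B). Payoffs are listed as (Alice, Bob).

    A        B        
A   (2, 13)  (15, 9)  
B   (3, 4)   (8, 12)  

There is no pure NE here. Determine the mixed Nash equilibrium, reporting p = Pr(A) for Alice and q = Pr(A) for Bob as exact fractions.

Each player's mixing probability is pinned down by making the *other* player indifferent.
Bob indifferent between A and B: p·13 + (1−p)·4 = p·9 + (1−p)·12 ⟹ 4 + 9p = 12 + (-3)p ⟹ p = 2/3.
Alice indifferent between A and B: q·2 + (1−q)·15 = q·3 + (1−q)·8 ⟹ 15 + (-13)q = 8 + (-5)q ⟹ q = 7/8.

p = 2/3, q = 7/8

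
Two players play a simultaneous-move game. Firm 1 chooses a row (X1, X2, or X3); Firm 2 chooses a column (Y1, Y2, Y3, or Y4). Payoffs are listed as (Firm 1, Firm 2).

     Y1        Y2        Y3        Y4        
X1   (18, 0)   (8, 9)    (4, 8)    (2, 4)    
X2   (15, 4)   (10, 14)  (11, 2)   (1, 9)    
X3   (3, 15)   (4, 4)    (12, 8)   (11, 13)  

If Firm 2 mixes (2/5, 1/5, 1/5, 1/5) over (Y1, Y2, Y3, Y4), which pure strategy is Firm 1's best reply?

X2

Firm 1's best reply maximizes expected payoff against the mix.
X1: (2/5)·18 + (1/5)·8 + (1/5)·4 + (1/5)·2 = 10
X2: (2/5)·15 + (1/5)·10 + (1/5)·11 + (1/5)·1 = 52/5
X3: (2/5)·3 + (1/5)·4 + (1/5)·12 + (1/5)·11 = 33/5
Highest expected payoff is 52/5, from X2.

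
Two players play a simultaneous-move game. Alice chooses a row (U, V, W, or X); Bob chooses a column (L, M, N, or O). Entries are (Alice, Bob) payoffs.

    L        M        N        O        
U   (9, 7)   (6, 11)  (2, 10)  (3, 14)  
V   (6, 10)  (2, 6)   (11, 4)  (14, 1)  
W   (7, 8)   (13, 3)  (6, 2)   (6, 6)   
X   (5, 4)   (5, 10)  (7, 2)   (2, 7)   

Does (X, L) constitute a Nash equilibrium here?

No

Holding Bob at L: Alice gets 5 from X but could get 9 by switching to U. Alice has a profitable deviation.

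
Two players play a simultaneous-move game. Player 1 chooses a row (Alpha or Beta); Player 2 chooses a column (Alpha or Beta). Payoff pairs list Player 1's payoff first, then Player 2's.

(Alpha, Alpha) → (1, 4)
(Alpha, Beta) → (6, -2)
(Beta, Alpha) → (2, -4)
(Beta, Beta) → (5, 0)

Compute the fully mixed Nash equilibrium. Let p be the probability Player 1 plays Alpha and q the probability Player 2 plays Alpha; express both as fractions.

Each player's mixing probability is pinned down by making the *other* player indifferent.
Player 2 indifferent between Alpha and Beta: p·4 + (1−p)·(-4) = p·(-2) + (1−p)·0 ⟹ (-4) + 8p = 0 + (-2)p ⟹ p = 2/5.
Player 1 indifferent between Alpha and Beta: q·1 + (1−q)·6 = q·2 + (1−q)·5 ⟹ 6 + (-5)q = 5 + (-3)q ⟹ q = 1/2.

p = 2/5, q = 1/2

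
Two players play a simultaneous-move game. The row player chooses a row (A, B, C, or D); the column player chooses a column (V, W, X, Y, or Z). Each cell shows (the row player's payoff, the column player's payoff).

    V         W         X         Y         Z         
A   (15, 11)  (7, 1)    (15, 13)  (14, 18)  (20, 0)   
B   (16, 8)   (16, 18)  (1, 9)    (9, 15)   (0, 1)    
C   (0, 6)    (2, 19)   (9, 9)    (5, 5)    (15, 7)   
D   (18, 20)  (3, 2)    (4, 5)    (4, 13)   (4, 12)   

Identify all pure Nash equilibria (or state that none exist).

A profile is a Nash equilibrium when each player is best-responding to the other.
The row player's best responses — vs V: D (payoff 18); vs W: B (payoff 16); vs X: A (payoff 15); vs Y: A (payoff 14); vs Z: A (payoff 20).
The column player's best responses — vs A: Y (payoff 18); vs B: W (payoff 18); vs C: W (payoff 19); vs D: V (payoff 20).
Mutual best responses occur at (A, Y), (B, W), and (D, V); at each, neither player gains by switching.

(A, Y), (B, W), and (D, V)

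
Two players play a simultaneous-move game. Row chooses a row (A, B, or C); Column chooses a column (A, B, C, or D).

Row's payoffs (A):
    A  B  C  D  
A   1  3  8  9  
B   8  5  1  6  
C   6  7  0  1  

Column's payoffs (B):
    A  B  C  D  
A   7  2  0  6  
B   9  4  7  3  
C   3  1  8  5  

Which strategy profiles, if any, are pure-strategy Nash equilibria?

(B, A)

A profile is a Nash equilibrium when each player is best-responding to the other.
Row's best responses — vs A: B (payoff 8); vs B: C (payoff 7); vs C: A (payoff 8); vs D: A (payoff 9).
Column's best responses — vs A: A (payoff 7); vs B: A (payoff 9); vs C: C (payoff 8).
The only mutual best response is (B, A); neither player gains by switching there.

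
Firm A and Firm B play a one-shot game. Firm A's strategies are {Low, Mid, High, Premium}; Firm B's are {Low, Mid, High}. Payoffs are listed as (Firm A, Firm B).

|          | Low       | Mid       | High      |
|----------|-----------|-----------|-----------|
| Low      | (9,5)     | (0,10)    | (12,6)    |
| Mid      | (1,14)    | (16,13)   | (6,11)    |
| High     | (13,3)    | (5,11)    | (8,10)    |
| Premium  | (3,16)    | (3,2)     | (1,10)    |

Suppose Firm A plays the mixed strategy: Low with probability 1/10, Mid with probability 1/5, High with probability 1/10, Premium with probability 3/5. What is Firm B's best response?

Low

Compute Firm B's expected payoff from each pure strategy against the given mix.
Low: (1/10)·5 + (1/5)·14 + (1/10)·3 + (3/5)·16 = 66/5
Mid: (1/10)·10 + (1/5)·13 + (1/10)·11 + (3/5)·2 = 59/10
High: (1/10)·6 + (1/5)·11 + (1/10)·10 + (3/5)·10 = 49/5
Highest expected payoff is 66/5, from Low.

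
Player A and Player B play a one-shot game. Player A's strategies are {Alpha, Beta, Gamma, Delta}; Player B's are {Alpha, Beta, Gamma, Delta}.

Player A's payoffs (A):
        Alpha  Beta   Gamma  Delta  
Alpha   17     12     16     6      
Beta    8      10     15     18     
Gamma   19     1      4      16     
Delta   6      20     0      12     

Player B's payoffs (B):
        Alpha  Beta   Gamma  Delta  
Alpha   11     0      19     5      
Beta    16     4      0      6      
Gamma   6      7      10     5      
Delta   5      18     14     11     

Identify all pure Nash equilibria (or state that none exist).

Find each player's best response to every opponent strategy; NE are the intersections.
Player A's best responses — vs Alpha: Gamma (payoff 19); vs Beta: Delta (payoff 20); vs Gamma: Alpha (payoff 16); vs Delta: Beta (payoff 18).
Player B's best responses — vs Alpha: Gamma (payoff 19); vs Beta: Alpha (payoff 16); vs Gamma: Gamma (payoff 10); vs Delta: Beta (payoff 18).
Mutual best responses occur at (Alpha, Gamma) and (Delta, Beta); at each, neither player gains by switching.

(Alpha, Gamma) and (Delta, Beta)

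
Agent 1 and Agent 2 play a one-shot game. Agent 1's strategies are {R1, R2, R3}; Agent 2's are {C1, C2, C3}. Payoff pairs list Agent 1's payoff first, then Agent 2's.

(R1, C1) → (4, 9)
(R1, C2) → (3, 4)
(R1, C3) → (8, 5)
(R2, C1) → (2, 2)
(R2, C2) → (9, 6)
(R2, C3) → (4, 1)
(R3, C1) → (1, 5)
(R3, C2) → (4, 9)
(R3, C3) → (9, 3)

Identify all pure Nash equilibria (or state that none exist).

(R1, C1) and (R2, C2)

Check mutual best responses: a cell is a NE iff neither player can gain by unilaterally deviating.
Agent 1's best responses — vs C1: R1 (payoff 4); vs C2: R2 (payoff 9); vs C3: R3 (payoff 9).
Agent 2's best responses — vs R1: C1 (payoff 9); vs R2: C2 (payoff 6); vs R3: C2 (payoff 9).
Mutual best responses occur at (R1, C1) and (R2, C2); at each, neither player gains by switching.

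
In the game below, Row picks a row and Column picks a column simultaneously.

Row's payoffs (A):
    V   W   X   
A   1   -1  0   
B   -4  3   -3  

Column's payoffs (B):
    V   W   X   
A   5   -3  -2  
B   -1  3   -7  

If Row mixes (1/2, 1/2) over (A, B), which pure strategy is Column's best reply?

V

Column's best reply maximizes expected payoff against the mix.
V: (1/2)·5 + (1/2)·(-1) = 2
W: (1/2)·(-3) + (1/2)·3 = 0
X: (1/2)·(-2) + (1/2)·(-7) = -9/2
Highest expected payoff is 2, from V.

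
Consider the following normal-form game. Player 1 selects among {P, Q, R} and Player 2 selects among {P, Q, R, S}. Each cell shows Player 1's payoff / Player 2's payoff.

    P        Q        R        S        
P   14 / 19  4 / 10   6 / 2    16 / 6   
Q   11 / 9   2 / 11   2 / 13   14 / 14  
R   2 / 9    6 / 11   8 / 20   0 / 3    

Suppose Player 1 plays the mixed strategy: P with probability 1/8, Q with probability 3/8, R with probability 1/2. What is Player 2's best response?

Compute Player 2's expected payoff from each pure strategy against the given mix.
P: (1/8)·19 + (3/8)·9 + (1/2)·9 = 41/4
Q: (1/8)·10 + (3/8)·11 + (1/2)·11 = 87/8
R: (1/8)·2 + (3/8)·13 + (1/2)·20 = 121/8
S: (1/8)·6 + (3/8)·14 + (1/2)·3 = 15/2
Highest expected payoff is 121/8, from R.

R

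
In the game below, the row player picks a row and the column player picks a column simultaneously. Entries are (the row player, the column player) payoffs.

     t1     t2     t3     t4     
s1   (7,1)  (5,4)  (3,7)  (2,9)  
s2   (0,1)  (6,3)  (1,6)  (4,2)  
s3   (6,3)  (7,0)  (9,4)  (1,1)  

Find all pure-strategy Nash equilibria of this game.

(s3, t3)

Check mutual best responses: a cell is a NE iff neither player can gain by unilaterally deviating.
The row player's best responses — vs t1: s1 (payoff 7); vs t2: s3 (payoff 7); vs t3: s3 (payoff 9); vs t4: s2 (payoff 4).
The column player's best responses — vs s1: t4 (payoff 9); vs s2: t3 (payoff 6); vs s3: t3 (payoff 4).
The only mutual best response is (s3, t3); neither player gains by switching there.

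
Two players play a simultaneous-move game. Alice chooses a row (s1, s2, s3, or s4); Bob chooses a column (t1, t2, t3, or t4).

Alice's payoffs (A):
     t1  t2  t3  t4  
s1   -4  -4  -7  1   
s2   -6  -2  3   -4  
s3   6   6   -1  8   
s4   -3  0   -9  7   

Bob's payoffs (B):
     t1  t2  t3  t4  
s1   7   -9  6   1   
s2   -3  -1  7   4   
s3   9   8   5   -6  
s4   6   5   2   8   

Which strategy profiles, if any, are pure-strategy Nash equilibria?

Check mutual best responses: a cell is a NE iff neither player can gain by unilaterally deviating.
Alice's best responses — vs t1: s3 (payoff 6); vs t2: s3 (payoff 6); vs t3: s2 (payoff 3); vs t4: s3 (payoff 8).
Bob's best responses — vs s1: t1 (payoff 7); vs s2: t3 (payoff 7); vs s3: t1 (payoff 9); vs s4: t4 (payoff 8).
Mutual best responses occur at (s2, t3) and (s3, t1); at each, neither player gains by switching.

(s2, t3) and (s3, t1)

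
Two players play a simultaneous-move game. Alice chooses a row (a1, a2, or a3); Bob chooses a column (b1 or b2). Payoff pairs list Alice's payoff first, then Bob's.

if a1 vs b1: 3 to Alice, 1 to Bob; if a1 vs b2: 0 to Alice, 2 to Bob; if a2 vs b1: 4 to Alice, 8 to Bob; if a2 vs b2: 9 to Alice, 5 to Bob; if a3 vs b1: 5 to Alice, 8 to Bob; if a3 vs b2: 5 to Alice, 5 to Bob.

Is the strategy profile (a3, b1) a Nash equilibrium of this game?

Holding Bob at b1: Alice gets 5 from a3, versus 3 from a1, 4 from a2. No profitable deviation for Alice.
Holding Alice at a3: Bob gets 8 from b1, versus 5 from b2. No profitable deviation for Bob either.

Yes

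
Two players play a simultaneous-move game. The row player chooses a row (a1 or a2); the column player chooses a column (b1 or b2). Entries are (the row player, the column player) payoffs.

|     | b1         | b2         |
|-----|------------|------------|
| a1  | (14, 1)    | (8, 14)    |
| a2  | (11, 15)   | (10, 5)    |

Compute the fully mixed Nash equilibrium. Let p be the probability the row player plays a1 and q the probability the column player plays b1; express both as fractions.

In a mixed NE each player is indifferent between their pure strategies, so the opponent's mix sets the indifference.
The column player indifferent between b1 and b2: p·1 + (1−p)·15 = p·14 + (1−p)·5 ⟹ 15 + (-14)p = 5 + 9p ⟹ p = 10/23.
The row player indifferent between a1 and a2: q·14 + (1−q)·8 = q·11 + (1−q)·10 ⟹ 8 + 6q = 10 + 1q ⟹ q = 2/5.

p = 10/23, q = 2/5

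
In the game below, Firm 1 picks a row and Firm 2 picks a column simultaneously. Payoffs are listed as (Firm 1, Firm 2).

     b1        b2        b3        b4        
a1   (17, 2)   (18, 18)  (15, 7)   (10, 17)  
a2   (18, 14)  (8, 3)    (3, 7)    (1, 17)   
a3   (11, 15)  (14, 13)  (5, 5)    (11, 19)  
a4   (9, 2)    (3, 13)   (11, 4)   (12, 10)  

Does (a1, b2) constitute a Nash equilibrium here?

Yes

Holding Firm 2 at b2: Firm 1 gets 18 from a1, versus 8 from a2, 14 from a3, 3 from a4. No profitable deviation for Firm 1.
Holding Firm 1 at a1: Firm 2 gets 18 from b2, versus 2 from b1, 7 from b3, 17 from b4. No profitable deviation for Firm 2 either.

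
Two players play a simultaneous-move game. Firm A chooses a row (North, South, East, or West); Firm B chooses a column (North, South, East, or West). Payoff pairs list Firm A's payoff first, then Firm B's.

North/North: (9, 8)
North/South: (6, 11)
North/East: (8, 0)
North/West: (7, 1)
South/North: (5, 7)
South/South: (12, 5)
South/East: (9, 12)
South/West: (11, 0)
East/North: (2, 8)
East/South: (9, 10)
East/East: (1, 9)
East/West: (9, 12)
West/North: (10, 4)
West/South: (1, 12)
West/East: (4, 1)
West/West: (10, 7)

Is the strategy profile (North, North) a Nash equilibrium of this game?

Holding Firm B at North: Firm A gets 9 from North but could get 10 by switching to West. Firm A has a profitable deviation.

No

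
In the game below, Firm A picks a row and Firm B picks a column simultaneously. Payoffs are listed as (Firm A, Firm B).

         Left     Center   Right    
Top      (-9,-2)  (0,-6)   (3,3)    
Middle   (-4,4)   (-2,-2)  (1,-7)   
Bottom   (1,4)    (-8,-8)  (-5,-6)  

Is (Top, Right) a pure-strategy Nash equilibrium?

Yes

Holding Firm B at Right: Firm A gets 3 from Top, versus 1 from Middle, -5 from Bottom. No profitable deviation for Firm A.
Holding Firm A at Top: Firm B gets 3 from Right, versus -2 from Left, -6 from Center. No profitable deviation for Firm B either.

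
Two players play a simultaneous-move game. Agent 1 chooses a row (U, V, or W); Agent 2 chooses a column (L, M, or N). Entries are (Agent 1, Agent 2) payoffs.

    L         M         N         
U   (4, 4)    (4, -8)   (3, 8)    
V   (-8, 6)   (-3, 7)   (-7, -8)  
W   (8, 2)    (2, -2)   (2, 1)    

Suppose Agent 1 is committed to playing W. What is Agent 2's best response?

With Agent 1 fixed at W, Agent 2's payoffs are: L → 2, M → -2, N → 1.
The maximum is 2, achieved by L.

L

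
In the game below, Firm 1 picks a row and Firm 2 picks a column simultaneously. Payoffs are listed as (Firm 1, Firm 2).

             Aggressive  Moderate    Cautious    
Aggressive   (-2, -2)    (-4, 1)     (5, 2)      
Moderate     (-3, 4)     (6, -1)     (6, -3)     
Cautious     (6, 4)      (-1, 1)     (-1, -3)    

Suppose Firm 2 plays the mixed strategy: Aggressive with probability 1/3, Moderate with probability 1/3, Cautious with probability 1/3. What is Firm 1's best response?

Moderate

Compute Firm 1's expected payoff from each pure strategy against the given mix.
Aggressive: (1/3)·(-2) + (1/3)·(-4) + (1/3)·5 = -1/3
Moderate: (1/3)·(-3) + (1/3)·6 + (1/3)·6 = 3
Cautious: (1/3)·6 + (1/3)·(-1) + (1/3)·(-1) = 4/3
Highest expected payoff is 3, from Moderate.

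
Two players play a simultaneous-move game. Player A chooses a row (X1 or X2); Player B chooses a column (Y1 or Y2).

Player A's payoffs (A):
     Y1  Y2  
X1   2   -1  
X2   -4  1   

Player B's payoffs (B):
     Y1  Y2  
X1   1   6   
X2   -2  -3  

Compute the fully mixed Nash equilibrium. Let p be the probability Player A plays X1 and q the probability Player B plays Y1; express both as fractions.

p = 1/6, q = 1/4

Each player's mixing probability is pinned down by making the *other* player indifferent.
Player B indifferent between Y1 and Y2: p·1 + (1−p)·(-2) = p·6 + (1−p)·(-3) ⟹ (-2) + 3p = (-3) + 9p ⟹ p = 1/6.
Player A indifferent between X1 and X2: q·2 + (1−q)·(-1) = q·(-4) + (1−q)·1 ⟹ (-1) + 3q = 1 + (-5)q ⟹ q = 1/4.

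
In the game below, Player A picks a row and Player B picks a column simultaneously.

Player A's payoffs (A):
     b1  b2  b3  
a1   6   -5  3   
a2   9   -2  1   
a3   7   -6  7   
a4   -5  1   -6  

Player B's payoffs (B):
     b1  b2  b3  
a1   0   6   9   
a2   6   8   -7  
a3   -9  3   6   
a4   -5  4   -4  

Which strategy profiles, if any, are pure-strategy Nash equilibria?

Check mutual best responses: a cell is a NE iff neither player can gain by unilaterally deviating.
Player A's best responses — vs b1: a2 (payoff 9); vs b2: a4 (payoff 1); vs b3: a3 (payoff 7).
Player B's best responses — vs a1: b3 (payoff 9); vs a2: b2 (payoff 8); vs a3: b3 (payoff 6); vs a4: b2 (payoff 4).
Mutual best responses occur at (a3, b3) and (a4, b2); at each, neither player gains by switching.

(a3, b3) and (a4, b2)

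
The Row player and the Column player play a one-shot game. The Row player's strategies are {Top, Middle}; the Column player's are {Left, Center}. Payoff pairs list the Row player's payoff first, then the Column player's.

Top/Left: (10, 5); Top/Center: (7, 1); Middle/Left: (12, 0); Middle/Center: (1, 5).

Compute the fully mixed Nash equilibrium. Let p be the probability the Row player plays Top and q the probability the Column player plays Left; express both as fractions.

p = 5/9, q = 3/4

Each player's mixing probability is pinned down by making the *other* player indifferent.
The Column player indifferent between Left and Center: p·5 + (1−p)·0 = p·1 + (1−p)·5 ⟹ 0 + 5p = 5 + (-4)p ⟹ p = 5/9.
The Row player indifferent between Top and Middle: q·10 + (1−q)·7 = q·12 + (1−q)·1 ⟹ 7 + 3q = 1 + 11q ⟹ q = 3/4.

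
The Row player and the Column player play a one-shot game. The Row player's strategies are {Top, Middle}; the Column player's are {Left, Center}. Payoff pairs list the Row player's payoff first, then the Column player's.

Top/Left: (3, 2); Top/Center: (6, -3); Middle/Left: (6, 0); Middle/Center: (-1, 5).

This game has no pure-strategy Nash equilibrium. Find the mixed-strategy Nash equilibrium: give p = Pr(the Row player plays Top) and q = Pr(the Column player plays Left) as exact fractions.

Each player's mixing probability is pinned down by making the *other* player indifferent.
The Column player indifferent between Left and Center: p·2 + (1−p)·0 = p·(-3) + (1−p)·5 ⟹ 0 + 2p = 5 + (-8)p ⟹ p = 1/2.
The Row player indifferent between Top and Middle: q·3 + (1−q)·6 = q·6 + (1−q)·(-1) ⟹ 6 + (-3)q = (-1) + 7q ⟹ q = 7/10.

p = 1/2, q = 7/10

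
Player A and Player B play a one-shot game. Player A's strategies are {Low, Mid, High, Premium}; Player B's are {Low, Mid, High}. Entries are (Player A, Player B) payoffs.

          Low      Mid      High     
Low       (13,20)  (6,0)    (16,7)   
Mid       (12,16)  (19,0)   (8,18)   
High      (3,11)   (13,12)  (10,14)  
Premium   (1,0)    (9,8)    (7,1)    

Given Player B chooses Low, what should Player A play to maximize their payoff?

Low

With Player B fixed at Low, Player A's payoffs are: Low → 13, Mid → 12, High → 3, Premium → 1.
The maximum is 13, achieved by Low.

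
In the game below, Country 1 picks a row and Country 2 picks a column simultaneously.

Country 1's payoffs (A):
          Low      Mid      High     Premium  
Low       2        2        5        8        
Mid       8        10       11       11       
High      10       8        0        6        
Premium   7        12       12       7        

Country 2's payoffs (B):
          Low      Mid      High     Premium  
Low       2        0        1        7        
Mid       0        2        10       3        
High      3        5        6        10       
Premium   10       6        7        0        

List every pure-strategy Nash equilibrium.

Find each player's best response to every opponent strategy; NE are the intersections.
Country 1's best responses — vs Low: High (payoff 10); vs Mid: Premium (payoff 12); vs High: Premium (payoff 12); vs Premium: Mid (payoff 11).
Country 2's best responses — vs Low: Premium (payoff 7); vs Mid: High (payoff 10); vs High: Premium (payoff 10); vs Premium: Low (payoff 10).
No cell has both players best-responding. For instance, Country 1's best reply to High is Premium, but against Premium Country 2 prefers Low over High.

There is no pure-strategy Nash equilibrium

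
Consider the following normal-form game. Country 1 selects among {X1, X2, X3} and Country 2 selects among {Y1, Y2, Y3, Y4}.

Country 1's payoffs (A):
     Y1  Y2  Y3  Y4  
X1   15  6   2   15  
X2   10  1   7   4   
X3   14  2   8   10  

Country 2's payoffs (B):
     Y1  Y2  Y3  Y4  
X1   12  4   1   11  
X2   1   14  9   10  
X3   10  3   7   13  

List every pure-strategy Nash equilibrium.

(X1, Y1)

Find each player's best response to every opponent strategy; NE are the intersections.
Country 1's best responses — vs Y1: X1 (payoff 15); vs Y2: X1 (payoff 6); vs Y3: X3 (payoff 8); vs Y4: X1 (payoff 15).
Country 2's best responses — vs X1: Y1 (payoff 12); vs X2: Y2 (payoff 14); vs X3: Y4 (payoff 13).
The only mutual best response is (X1, Y1); neither player gains by switching there.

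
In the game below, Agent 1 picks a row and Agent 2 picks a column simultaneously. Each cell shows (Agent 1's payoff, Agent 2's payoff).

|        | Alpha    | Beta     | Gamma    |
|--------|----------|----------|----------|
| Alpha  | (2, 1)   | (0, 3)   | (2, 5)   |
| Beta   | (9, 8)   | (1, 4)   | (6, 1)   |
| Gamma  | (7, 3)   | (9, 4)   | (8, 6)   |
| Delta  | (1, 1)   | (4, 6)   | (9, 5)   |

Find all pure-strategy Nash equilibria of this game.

(Beta, Alpha)

Find each player's best response to every opponent strategy; NE are the intersections.
Agent 1's best responses — vs Alpha: Beta (payoff 9); vs Beta: Gamma (payoff 9); vs Gamma: Delta (payoff 9).
Agent 2's best responses — vs Alpha: Gamma (payoff 5); vs Beta: Alpha (payoff 8); vs Gamma: Gamma (payoff 6); vs Delta: Beta (payoff 6).
The only mutual best response is (Beta, Alpha); neither player gains by switching there.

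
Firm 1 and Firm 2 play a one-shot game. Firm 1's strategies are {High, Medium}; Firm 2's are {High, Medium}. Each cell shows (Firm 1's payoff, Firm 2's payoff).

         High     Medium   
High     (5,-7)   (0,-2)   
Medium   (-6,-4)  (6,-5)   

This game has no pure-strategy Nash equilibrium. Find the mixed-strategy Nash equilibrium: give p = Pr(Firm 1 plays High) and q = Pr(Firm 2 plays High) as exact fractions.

In a mixed NE each player is indifferent between their pure strategies, so the opponent's mix sets the indifference.
Firm 2 indifferent between High and Medium: p·(-7) + (1−p)·(-4) = p·(-2) + (1−p)·(-5) ⟹ (-4) + (-3)p = (-5) + 3p ⟹ p = 1/6.
Firm 1 indifferent between High and Medium: q·5 + (1−q)·0 = q·(-6) + (1−q)·6 ⟹ 0 + 5q = 6 + (-12)q ⟹ q = 6/17.

p = 1/6, q = 6/17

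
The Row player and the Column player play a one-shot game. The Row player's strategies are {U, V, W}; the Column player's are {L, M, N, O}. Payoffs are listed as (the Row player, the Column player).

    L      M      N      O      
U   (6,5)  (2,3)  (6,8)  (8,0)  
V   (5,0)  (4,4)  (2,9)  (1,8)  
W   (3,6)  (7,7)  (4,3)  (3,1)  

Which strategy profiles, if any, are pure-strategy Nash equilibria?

Check mutual best responses: a cell is a NE iff neither player can gain by unilaterally deviating.
The Row player's best responses — vs L: U (payoff 6); vs M: W (payoff 7); vs N: U (payoff 6); vs O: U (payoff 8).
The Column player's best responses — vs U: N (payoff 8); vs V: N (payoff 9); vs W: M (payoff 7).
Mutual best responses occur at (U, N) and (W, M); at each, neither player gains by switching.

(U, N) and (W, M)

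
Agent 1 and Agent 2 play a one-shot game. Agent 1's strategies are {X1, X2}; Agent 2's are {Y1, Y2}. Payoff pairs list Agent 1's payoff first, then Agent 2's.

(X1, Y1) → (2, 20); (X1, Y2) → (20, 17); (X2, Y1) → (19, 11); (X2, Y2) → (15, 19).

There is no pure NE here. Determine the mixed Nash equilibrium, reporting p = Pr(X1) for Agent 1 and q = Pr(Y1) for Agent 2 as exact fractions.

Each player's mixing probability is pinned down by making the *other* player indifferent.
Agent 2 indifferent between Y1 and Y2: p·20 + (1−p)·11 = p·17 + (1−p)·19 ⟹ 11 + 9p = 19 + (-2)p ⟹ p = 8/11.
Agent 1 indifferent between X1 and X2: q·2 + (1−q)·20 = q·19 + (1−q)·15 ⟹ 20 + (-18)q = 15 + 4q ⟹ q = 5/22.

p = 8/11, q = 5/22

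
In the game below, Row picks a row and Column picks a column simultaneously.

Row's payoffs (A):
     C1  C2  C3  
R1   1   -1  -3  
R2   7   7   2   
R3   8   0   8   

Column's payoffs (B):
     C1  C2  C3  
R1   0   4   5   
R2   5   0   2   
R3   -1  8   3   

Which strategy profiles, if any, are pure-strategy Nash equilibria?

There is no pure-strategy Nash equilibrium

A profile is a Nash equilibrium when each player is best-responding to the other.
Row's best responses — vs C1: R3 (payoff 8); vs C2: R2 (payoff 7); vs C3: R3 (payoff 8).
Column's best responses — vs R1: C3 (payoff 5); vs R2: C1 (payoff 5); vs R3: C2 (payoff 8).
No cell has both players best-responding. For instance, Row's best reply to C1 is R3, but against R3 Column prefers C2 over C1.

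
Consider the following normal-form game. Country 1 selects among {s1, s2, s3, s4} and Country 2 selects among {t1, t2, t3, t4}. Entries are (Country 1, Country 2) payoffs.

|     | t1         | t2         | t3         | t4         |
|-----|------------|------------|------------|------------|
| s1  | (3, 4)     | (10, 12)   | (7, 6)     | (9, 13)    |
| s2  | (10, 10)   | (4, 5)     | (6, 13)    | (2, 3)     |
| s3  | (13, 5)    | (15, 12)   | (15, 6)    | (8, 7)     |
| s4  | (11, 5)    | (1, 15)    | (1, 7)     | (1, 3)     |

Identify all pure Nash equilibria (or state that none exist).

(s1, t4) and (s3, t2)

Check mutual best responses: a cell is a NE iff neither player can gain by unilaterally deviating.
Country 1's best responses — vs t1: s3 (payoff 13); vs t2: s3 (payoff 15); vs t3: s3 (payoff 15); vs t4: s1 (payoff 9).
Country 2's best responses — vs s1: t4 (payoff 13); vs s2: t3 (payoff 13); vs s3: t2 (payoff 12); vs s4: t2 (payoff 15).
Mutual best responses occur at (s1, t4) and (s3, t2); at each, neither player gains by switching.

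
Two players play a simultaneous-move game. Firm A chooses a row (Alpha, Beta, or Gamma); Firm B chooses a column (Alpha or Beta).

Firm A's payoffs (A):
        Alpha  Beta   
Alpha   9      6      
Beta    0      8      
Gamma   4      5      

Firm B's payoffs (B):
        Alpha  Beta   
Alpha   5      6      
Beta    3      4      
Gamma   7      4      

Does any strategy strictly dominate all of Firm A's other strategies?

A strategy is strictly dominant if it gives Firm A a strictly higher payoff than every other strategy, against every choice by the opponent.
Alpha is not dominant: against Beta, Beta gives 8 > 6.
Beta is not dominant: against Alpha, Alpha gives 9 > 0.
Gamma is not dominant: against Alpha, Alpha gives 9 > 4.
No single strategy is best against every opponent action.

No strictly dominant strategy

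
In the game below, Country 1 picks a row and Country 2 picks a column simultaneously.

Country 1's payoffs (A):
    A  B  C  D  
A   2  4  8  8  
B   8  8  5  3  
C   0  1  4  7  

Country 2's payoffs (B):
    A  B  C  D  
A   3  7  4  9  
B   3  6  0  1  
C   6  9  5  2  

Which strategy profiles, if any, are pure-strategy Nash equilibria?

(A, D) and (B, B)

Find each player's best response to every opponent strategy; NE are the intersections.
Country 1's best responses — vs A: B (payoff 8); vs B: B (payoff 8); vs C: A (payoff 8); vs D: A (payoff 8).
Country 2's best responses — vs A: D (payoff 9); vs B: B (payoff 6); vs C: B (payoff 9).
Mutual best responses occur at (A, D) and (B, B); at each, neither player gains by switching.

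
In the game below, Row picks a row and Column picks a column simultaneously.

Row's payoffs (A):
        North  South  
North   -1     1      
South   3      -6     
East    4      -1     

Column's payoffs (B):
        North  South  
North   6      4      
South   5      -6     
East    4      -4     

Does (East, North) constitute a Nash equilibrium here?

Yes

Holding Column at North: Row gets 4 from East, versus -1 from North, 3 from South. No profitable deviation for Row.
Holding Row at East: Column gets 4 from North, versus -4 from South. No profitable deviation for Column either.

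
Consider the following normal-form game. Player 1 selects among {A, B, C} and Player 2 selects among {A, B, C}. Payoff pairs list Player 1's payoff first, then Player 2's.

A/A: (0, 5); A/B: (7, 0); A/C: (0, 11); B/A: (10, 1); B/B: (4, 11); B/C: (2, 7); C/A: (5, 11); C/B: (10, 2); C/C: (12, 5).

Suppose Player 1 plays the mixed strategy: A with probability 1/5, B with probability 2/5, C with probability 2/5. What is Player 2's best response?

C

Player 2's best reply maximizes expected payoff against the mix.
A: (1/5)·5 + (2/5)·1 + (2/5)·11 = 29/5
B: (1/5)·0 + (2/5)·11 + (2/5)·2 = 26/5
C: (1/5)·11 + (2/5)·7 + (2/5)·5 = 7
Highest expected payoff is 7, from C.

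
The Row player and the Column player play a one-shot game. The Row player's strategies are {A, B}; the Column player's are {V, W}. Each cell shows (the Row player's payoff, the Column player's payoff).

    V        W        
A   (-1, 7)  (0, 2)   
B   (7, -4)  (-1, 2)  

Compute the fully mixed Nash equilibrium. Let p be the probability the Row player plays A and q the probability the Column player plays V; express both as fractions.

p = 6/11, q = 1/9

Each player's mixing probability is pinned down by making the *other* player indifferent.
The Column player indifferent between V and W: p·7 + (1−p)·(-4) = p·2 + (1−p)·2 ⟹ (-4) + 11p = 2 + 0p ⟹ p = 6/11.
The Row player indifferent between A and B: q·(-1) + (1−q)·0 = q·7 + (1−q)·(-1) ⟹ 0 + (-1)q = (-1) + 8q ⟹ q = 1/9.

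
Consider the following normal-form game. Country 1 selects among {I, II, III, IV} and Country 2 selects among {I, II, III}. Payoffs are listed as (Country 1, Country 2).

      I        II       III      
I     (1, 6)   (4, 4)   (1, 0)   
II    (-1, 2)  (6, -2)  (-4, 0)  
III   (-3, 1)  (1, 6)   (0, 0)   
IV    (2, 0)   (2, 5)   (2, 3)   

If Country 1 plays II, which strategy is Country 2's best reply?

I

With Country 1 fixed at II, Country 2's payoffs are: I → 2, II → -2, III → 0.
The maximum is 2, achieved by I.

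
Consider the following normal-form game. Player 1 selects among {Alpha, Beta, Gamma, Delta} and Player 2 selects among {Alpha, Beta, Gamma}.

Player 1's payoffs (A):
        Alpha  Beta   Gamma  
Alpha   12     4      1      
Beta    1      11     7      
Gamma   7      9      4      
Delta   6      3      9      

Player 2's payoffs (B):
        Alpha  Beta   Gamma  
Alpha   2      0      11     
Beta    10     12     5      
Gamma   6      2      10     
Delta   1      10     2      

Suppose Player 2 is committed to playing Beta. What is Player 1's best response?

With Player 2 fixed at Beta, Player 1's payoffs are: Alpha → 4, Beta → 11, Gamma → 9, Delta → 3.
The maximum is 11, achieved by Beta.

Beta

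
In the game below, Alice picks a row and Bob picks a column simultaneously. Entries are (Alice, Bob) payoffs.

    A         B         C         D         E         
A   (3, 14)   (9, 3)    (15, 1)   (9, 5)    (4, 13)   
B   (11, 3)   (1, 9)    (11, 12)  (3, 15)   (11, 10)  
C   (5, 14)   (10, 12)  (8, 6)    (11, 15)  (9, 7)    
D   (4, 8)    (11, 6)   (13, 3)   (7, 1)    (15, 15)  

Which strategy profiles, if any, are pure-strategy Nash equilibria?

Find each player's best response to every opponent strategy; NE are the intersections.
Alice's best responses — vs A: B (payoff 11); vs B: D (payoff 11); vs C: A (payoff 15); vs D: C (payoff 11); vs E: D (payoff 15).
Bob's best responses — vs A: A (payoff 14); vs B: D (payoff 15); vs C: D (payoff 15); vs D: E (payoff 15).
Mutual best responses occur at (C, D) and (D, E); at each, neither player gains by switching.

(C, D) and (D, E)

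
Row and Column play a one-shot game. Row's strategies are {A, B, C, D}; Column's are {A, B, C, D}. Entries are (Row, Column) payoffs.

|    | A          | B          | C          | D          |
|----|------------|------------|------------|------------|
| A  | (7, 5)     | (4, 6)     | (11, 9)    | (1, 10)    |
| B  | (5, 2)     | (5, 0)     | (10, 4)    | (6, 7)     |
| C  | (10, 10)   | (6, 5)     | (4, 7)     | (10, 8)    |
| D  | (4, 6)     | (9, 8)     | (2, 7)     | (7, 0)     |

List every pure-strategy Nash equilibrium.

(C, A) and (D, B)

A profile is a Nash equilibrium when each player is best-responding to the other.
Row's best responses — vs A: C (payoff 10); vs B: D (payoff 9); vs C: A (payoff 11); vs D: C (payoff 10).
Column's best responses — vs A: D (payoff 10); vs B: D (payoff 7); vs C: A (payoff 10); vs D: B (payoff 8).
Mutual best responses occur at (C, A) and (D, B); at each, neither player gains by switching.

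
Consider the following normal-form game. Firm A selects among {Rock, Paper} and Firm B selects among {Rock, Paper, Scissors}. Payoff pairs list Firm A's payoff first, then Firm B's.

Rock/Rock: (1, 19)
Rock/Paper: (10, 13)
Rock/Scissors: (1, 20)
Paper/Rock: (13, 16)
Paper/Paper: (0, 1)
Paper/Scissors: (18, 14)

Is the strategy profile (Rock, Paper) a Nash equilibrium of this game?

Holding Firm B at Paper: Firm A gets 10 from Rock, versus 0 from Paper. No profitable deviation for Firm A.
Holding Firm A at Rock: Firm B gets 13 from Paper but could get 20 by switching to Scissors. Firm B has a profitable deviation.

No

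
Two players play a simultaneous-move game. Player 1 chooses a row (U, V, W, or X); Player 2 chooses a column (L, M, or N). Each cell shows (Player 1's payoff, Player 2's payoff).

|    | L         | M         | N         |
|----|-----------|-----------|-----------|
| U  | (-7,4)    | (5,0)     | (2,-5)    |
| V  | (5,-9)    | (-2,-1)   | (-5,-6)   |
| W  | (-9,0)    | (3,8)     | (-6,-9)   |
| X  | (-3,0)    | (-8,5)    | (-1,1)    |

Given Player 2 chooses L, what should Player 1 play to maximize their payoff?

V

With Player 2 fixed at L, Player 1's payoffs are: U → -7, V → 5, W → -9, X → -3.
The maximum is 5, achieved by V.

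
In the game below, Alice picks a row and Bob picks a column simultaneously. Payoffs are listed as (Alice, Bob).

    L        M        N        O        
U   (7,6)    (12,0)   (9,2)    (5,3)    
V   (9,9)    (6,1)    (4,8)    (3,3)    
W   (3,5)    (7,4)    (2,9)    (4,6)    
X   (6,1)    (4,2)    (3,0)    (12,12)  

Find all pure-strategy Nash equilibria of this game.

(V, L) and (X, O)

Check mutual best responses: a cell is a NE iff neither player can gain by unilaterally deviating.
Alice's best responses — vs L: V (payoff 9); vs M: U (payoff 12); vs N: U (payoff 9); vs O: X (payoff 12).
Bob's best responses — vs U: L (payoff 6); vs V: L (payoff 9); vs W: N (payoff 9); vs X: O (payoff 12).
Mutual best responses occur at (V, L) and (X, O); at each, neither player gains by switching.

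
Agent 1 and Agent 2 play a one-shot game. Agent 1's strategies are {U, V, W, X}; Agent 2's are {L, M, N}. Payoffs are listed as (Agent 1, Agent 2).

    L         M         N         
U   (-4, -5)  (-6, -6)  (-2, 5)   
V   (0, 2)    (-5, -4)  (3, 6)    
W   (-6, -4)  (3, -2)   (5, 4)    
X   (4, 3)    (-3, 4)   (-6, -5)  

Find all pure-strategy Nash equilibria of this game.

(W, N)

Find each player's best response to every opponent strategy; NE are the intersections.
Agent 1's best responses — vs L: X (payoff 4); vs M: W (payoff 3); vs N: W (payoff 5).
Agent 2's best responses — vs U: N (payoff 5); vs V: N (payoff 6); vs W: N (payoff 4); vs X: M (payoff 4).
The only mutual best response is (W, N); neither player gains by switching there.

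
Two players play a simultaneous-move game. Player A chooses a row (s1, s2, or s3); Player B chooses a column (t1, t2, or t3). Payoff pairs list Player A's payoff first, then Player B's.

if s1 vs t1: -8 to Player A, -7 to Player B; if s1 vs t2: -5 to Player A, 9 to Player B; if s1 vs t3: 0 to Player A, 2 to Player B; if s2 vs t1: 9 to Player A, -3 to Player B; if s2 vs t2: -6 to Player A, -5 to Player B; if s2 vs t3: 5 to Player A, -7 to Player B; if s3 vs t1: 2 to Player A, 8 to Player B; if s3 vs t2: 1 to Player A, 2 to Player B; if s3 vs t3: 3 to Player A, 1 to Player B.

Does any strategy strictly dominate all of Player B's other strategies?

A strategy is strictly dominant if it gives Player B a strictly higher payoff than every other strategy, against every choice by the opponent.
t1 is not dominant: against s1, t2 gives 9 > -7.
t2 is not dominant: against s2, t1 gives -3 > -5.
t3 is not dominant: against s1, t2 gives 9 > 2.
No single strategy is best against every opponent action.

None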